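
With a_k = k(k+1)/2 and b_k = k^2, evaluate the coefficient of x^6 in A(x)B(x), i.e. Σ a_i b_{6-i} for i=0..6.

182

This is [x^6] in the product of the two ordinary generating functions.
Σ = 0·36 + 1·25 + 3·16 + 6·9 + 10·4 + 15·1 + 21·0 = 182.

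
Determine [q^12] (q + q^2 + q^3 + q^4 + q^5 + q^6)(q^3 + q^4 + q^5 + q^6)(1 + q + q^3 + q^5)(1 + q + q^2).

36

(q + q^2 + q^3 + q^4 + q^5 + q^6) has coefficients 0,1,1,1,1,1,1 for degrees 0…6.
(q^3 + q^4 + q^5 + q^6) has coefficients 0,0,0,1,1,1,1,0,0,0,0,0,0 for degrees 0…12.
Multiplying by (1 + q + q^3 + q^5) gives running coefficients 0,0,0,1,2,2,3,2,2,2,1,1,0 for degrees 0…12.
Finally multiplying by (1 + q + q^2), the product of all factors after the first has coefficients 0,0,0,1,3,5,7,7,7,6,5,4,2 for degrees 0…12.
[q^12] = 1·4 + 1·5 + 1·6 + 1·7 + 1·7 + 1·7 = 36.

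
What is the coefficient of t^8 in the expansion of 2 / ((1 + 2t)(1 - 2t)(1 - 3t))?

23210

Partial fractions give a closed form: a_n = (2/5)·(-2)^n + (-2)·2^n + (18/5)·3^n.
At n = 8: a_8 = 23210.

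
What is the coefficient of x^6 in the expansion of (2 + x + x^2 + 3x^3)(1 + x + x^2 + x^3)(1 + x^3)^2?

(2 + x + x^2 + 3x^3) has coefficients 2,1,1,3 for degrees 0…3.
(1 + x + x^2 + x^3) has coefficients 1,1,1,1,0,0,0 for degrees 0…6.
Finally multiplying by (1 + x^3)^2, the product of all factors after the first has coefficients 1,1,1,3,2,2,3 for degrees 0…6.
[x^6] = 2·3 + 1·2 + 1·2 + 3·3 = 19.

19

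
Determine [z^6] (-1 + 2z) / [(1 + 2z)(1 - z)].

-85

Partial fractions give a closed form: a_n = (-4/3)·(-2)^n + (1/3)·1^n.
At n = 6: a_6 = -85.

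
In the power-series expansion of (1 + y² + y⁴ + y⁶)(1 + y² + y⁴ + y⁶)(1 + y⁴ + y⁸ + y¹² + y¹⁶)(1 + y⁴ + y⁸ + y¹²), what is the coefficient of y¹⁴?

(1 + y² + y⁴ + y⁶) has coefficients 1,0,1,0,1,0,1 for degrees 0…6.
(1 + y² + y⁴ + y⁶) has coefficients 1,0,1,0,1,0,1,0,0,0,0,0,0,0,0 for degrees 0…14.
Multiplying by (1 + y⁴ + y⁸ + y¹² + y¹⁶) gives running coefficients 1,0,1,0,2,0,2,0,2,0,2,0,2,0,2 for degrees 0…14.
Finally multiplying by (1 + y⁴ + y⁸ + y¹²), the product of all factors after the first has coefficients 1,0,1,0,3,0,3,0,5,0,5,0,7,0,7 for degrees 0…14.
[y¹⁴] = 1·7 + 1·7 + 1·5 + 1·5 = 24.

24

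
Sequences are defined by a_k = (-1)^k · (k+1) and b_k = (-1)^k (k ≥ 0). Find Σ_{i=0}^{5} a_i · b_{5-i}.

-21

The convolution is the t^5 coefficient of A(t)B(t).
Σ = 1·(-1) − 2·1 + 3·(-1) − 4·1 + 5·(-1) − 6·1 = -21.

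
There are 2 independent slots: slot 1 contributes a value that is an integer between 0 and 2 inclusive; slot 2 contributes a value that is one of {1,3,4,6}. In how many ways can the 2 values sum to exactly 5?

2

The generating function for the choices is (1 + t + t²)·(t + t³ + t⁴ + t⁶); the count is [t⁵].
(1 + t + t²) has coefficients 1,1,1 for degrees 0…2.
(t + t³ + t⁴ + t⁶) has coefficients 0,1,0,1,1,0 for degrees 0…5.
[t⁵] = 1·0 + 1·1 + 1·1 = 2.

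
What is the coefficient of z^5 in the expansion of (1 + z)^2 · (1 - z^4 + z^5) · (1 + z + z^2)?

(1 + z)^2 has coefficients 1,2,1 for degrees 0…2.
(1 - z^4 + z^5) has coefficients 1,0,0,0,-1,1 for degrees 0…5.
Finally multiplying by (1 + z + z^2), the product of all factors after the first has coefficients 1,1,1,0,-1,0 for degrees 0…5.
[z^5] = 1·0 + 2·(-1) + 1·0 = -2.

-2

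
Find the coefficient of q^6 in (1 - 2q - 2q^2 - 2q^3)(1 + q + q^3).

(1 - 2q - 2q^2 - 2q^3) has coefficients 1,-2,-2,-2 for degrees 0…3.
(1 + q + q^3) has coefficients 1,1,0,1,0,0,0 for degrees 0…6.
[q^6] = 1·0 − 2·0 − 2·0 − 2·1 = -2.

-2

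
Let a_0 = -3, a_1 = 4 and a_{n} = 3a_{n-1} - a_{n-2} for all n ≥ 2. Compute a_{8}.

The ordinary generating function has denominator 1 - 3z + z^2.
Iterating the recurrence: a_0,…,a_{8} = -3, 4, 15, 41, 108, 283, 741, 1940, 5079.

5079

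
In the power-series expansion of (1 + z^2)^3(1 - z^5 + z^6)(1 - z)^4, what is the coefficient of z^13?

-25

(1 + z^2)^3 has coefficients 1,0,3,0,3,0,1 for degrees 0…6.
(1 - z^5 + z^6) has coefficients 1,0,0,0,0,-1,1,0,0,0,0,0,0,0 for degrees 0…13.
Finally multiplying by (1 - z)^4, the product of all factors after the first has coefficients 1,-4,6,-4,1,-1,5,-10,10,-5,1,0,0,0 for degrees 0…13.
[z^13] = 1·0 + 3·0 + 3·(-5) + 1·(-10) = -25.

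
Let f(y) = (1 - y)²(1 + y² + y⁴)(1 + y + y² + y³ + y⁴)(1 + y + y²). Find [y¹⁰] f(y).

1

(1 - y)² has coefficients 1,-2,1 for degrees 0…2.
(1 + y² + y⁴) has coefficients 1,0,1,0,1,0,0,0,0,0,0 for degrees 0…10.
Multiplying by (1 + y + y² + y³ + y⁴) gives running coefficients 1,1,2,2,3,2,2,1,1,0,0 for degrees 0…10.
Finally multiplying by (1 + y + y²), the product of all factors after the first has coefficients 1,2,4,5,7,7,7,5,4,2,1 for degrees 0…10.
[y¹⁰] = 1·1 − 2·2 + 1·4 = 1.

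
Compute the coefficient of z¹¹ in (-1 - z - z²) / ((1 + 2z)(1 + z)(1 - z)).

2047

Partial fractions give a closed form: a_n = (-1)·(-2)^n + (1/2)·(-1)^n + (-1/2)·1^n.
At n = 11: a_11 = 2047.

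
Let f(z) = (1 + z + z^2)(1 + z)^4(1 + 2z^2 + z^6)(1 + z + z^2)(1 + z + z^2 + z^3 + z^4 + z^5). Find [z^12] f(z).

251

(1 + z + z^2) has coefficients 1,1,1 for degrees 0…2.
(1 + z)^4 has coefficients 1,4,6,4,1,0,0,0,0,0,0,0,0 for degrees 0…12.
Multiplying by (1 + 2z^2 + z^6) gives running coefficients 1,4,8,12,13,8,3,4,6,4,1,0,0 for degrees 0…12.
Multiplying by (1 + z + z^2) gives running coefficients 1,5,13,24,33,33,24,15,13,14,11,5,1 for degrees 0…12.
Finally multiplying by (1 + z + z^2 + z^3 + z^4 + z^5), the product of all factors after the first has coefficients 1,6,19,43,76,109,132,142,142,132,110,82,59 for degrees 0…12.
[z^12] = 1·59 + 1·82 + 1·110 = 251.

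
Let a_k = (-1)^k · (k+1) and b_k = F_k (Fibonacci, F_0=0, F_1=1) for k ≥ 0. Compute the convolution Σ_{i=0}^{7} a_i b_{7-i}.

11

Write out a_i and b_{7-i} for i = 0,…,7 and sum the products.
Σ = 1·13 − 2·8 + 3·5 − 4·3 + 5·2 − 6·1 + 7·1 − 8·0 = 11.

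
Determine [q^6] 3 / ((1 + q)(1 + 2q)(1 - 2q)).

Partial fractions give a closed form: a_n = (-1)·(-1)^n + (3)·(-2)^n + (1)·2^n.
At n = 6: a_6 = 255.

255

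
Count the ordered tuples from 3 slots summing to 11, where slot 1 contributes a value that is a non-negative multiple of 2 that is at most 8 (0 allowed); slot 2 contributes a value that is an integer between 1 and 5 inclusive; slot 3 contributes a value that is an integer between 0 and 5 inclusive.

14

The generating function for the choices is (1 + z² + z⁴ + z⁶ + z⁸)·(z + z² + z³ + z⁴ + z⁵)·(1 + z + z² + z³ + z⁴ + z⁵); the count is [z¹¹].
(1 + z² + z⁴ + z⁶ + z⁸) has coefficients 1,0,1,0,1,0,1,0,1 for degrees 0…8.
(z + z² + z³ + z⁴ + z⁵) has coefficients 0,1,1,1,1,1,0,0,0,0,0,0 for degrees 0…11.
Finally multiplying by (1 + z + z² + z³ + z⁴ + z⁵), the product of all factors after the first has coefficients 0,1,2,3,4,5,5,4,3,2,1,0 for degrees 0…11.
[z¹¹] = 1·0 + 1·2 + 1·4 + 1·5 + 1·3 = 14.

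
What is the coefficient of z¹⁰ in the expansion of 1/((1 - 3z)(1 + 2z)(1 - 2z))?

105469

Partial fractions give a closed form: a_n = (9/5)·3^n + (1/5)·(-2)^n + (-1)·2^n.
At n = 10: a_10 = 105469.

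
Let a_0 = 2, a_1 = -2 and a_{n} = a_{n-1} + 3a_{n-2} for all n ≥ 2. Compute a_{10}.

730

The ordinary generating function has denominator 1 - x - 3x^2.
Iterating the recurrence: a_0,…,a_{10} = 2, -2, 4, -2, 10, 4, 34, 46, 148, 286, 730.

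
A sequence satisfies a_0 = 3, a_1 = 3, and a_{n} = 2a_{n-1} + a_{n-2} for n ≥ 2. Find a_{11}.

24357

The ordinary generating function has denominator 1 - 2y - y^2.
Iterating the recurrence: a_0,…,a_{11} = 3, 3, 9, 21, 51, 123, 297, 717, 1731, 4179, 10089, 24357.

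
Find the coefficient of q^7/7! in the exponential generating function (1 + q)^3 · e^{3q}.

65124

The EGF product rule gives c_7 = Σ_{k_1+k_2=7} C(7; k_1,k_2) · ∏ g_i(k_i), where (1+q)^3 gives the falling factorial (3)_k; e^{3q} gives (3)^k.
g_1(k) for k = 0…7: 1, 3, 6, 6, 0, 0, 0, 0.
g_2(k) for k = 0…7: 1, 3, 9, 27, 81, 243, 729, 2187.
c_7 = Σ_k C(7,k)·g_1(k)·g_2(7−k) = 1·1·2187 + 7·3·729 + 21·6·243 + 35·6·81 = 2187 + 15309 + 30618 + 17010 = 65124.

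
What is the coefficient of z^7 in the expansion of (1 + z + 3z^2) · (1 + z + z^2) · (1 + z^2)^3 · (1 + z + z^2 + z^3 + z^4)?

88

(1 + z + 3z^2) has coefficients 1,1,3 for degrees 0…2.
(1 + z + z^2) has coefficients 1,1,1,0,0,0,0,0 for degrees 0…7.
Multiplying by (1 + z^2)^3 gives running coefficients 1,1,4,3,6,3,4,1 for degrees 0…7.
Finally multiplying by (1 + z + z^2 + z^3 + z^4), the product of all factors after the first has coefficients 1,2,6,9,15,17,20,17 for degrees 0…7.
[z^7] = 1·17 + 1·20 + 3·17 = 88.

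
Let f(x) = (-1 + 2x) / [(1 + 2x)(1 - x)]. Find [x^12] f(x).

Partial fractions give a closed form: a_n = (-4/3)·(-2)^n + (1/3)·1^n.
At n = 12: a_12 = -5461.

-5461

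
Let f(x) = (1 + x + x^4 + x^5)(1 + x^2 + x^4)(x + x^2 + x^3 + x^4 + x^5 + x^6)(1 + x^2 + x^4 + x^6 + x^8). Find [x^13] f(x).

(1 + x + x^4 + x^5) has coefficients 1,1,0,0,1,1 for degrees 0…5.
(1 + x^2 + x^4) has coefficients 1,0,1,0,1,0,0,0,0,0,0,0,0,0 for degrees 0…13.
Multiplying by (x + x^2 + x^3 + x^4 + x^5 + x^6) gives running coefficients 0,1,1,2,2,3,3,2,2,1,1,0,0,0 for degrees 0…13.
Finally multiplying by (1 + x^2 + x^4 + x^6 + x^8), the product of all factors after the first has coefficients 0,1,1,3,3,6,6,8,8,9,9,8,8,6 for degrees 0…13.
[x^13] = 1·6 + 1·8 + 1·9 + 1·8 = 31.

31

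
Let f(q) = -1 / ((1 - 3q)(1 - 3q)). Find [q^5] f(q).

-1458

The denominator gives the recurrence a_n = 6a_(n−1) − 9a_(n−2) for n ≥ 2; the numerator fixes a_0 = -1, a_1 = -6.
Iterating: -1, -6, -27, -108, -405, -1458, so a_5 = -1458.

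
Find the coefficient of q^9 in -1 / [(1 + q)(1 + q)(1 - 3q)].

The denominator gives the recurrence a_n = a_(n−1) + 5a_(n−2) + 3a_(n−3) for n ≥ 3; the numerator fixes a_0 = -1, a_1 = -1, a_2 = -6.
Iterating: -1, -1, -6, -14, -47, -135, -412, -1228, -3693, -11069, so a_9 = -11069.

-11069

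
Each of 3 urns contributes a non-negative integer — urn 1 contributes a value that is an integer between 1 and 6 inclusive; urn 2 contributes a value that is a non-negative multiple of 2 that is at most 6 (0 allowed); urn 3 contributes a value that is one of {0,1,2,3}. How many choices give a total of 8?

The generating function for the choices is (y + y² + y³ + y⁴ + y⁵ + y⁶)·(1 + y² + y⁴ + y⁶)·(1 + y + y² + y³); the count is [y⁸].
(y + y² + y³ + y⁴ + y⁵ + y⁶) has coefficients 0,1,1,1,1,1,1 for degrees 0…6.
(1 + y² + y⁴ + y⁶) has coefficients 1,0,1,0,1,0,1,0,0 for degrees 0…8.
Finally multiplying by (1 + y + y² + y³), the product of all factors after the first has coefficients 1,1,2,2,2,2,2,2,1 for degrees 0…8.
[y⁸] = 1·2 + 1·2 + 1·2 + 1·2 + 1·2 + 1·2 = 12.

12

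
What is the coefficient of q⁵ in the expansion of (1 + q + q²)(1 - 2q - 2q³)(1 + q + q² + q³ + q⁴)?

-10

(1 + q + q²) has coefficients 1,1,1 for degrees 0…2.
(1 - 2q - 2q³) has coefficients 1,-2,0,-2,0,0 for degrees 0…5.
Finally multiplying by (1 + q + q² + q³ + q⁴), the product of all factors after the first has coefficients 1,-1,-1,-3,-3,-4 for degrees 0…5.
[q⁵] = 1·(-4) + 1·(-3) + 1·(-3) = -10.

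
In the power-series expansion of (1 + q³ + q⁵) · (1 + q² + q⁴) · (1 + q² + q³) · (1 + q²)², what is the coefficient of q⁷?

(1 + q³ + q⁵) has coefficients 1,0,0,1,0,1 for degrees 0…5.
(1 + q² + q⁴) has coefficients 1,0,1,0,1,0,0,0 for degrees 0…7.
Multiplying by (1 + q² + q³) gives running coefficients 1,0,2,1,2,1,1,1 for degrees 0…7.
Finally multiplying by (1 + q²)², the product of all factors after the first has coefficients 1,0,4,1,7,3,7,4 for degrees 0…7.
[q⁷] = 1·4 + 1·7 + 1·4 = 15.

15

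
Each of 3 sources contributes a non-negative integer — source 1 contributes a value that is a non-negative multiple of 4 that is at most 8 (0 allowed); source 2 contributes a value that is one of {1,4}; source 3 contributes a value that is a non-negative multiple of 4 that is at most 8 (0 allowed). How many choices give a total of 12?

The generating function for the choices is (1 + y^4 + y^8)·(y + y^4)·(1 + y^4 + y^8); the count is [y^12].
(1 + y^4 + y^8) has coefficients 1,0,0,0,1,0,0,0,1 for degrees 0…8.
(y + y^4) has coefficients 0,1,0,0,1,0,0,0,0,0,0,0,0 for degrees 0…12.
Finally multiplying by (1 + y^4 + y^8), the product of all factors after the first has coefficients 0,1,0,0,1,1,0,0,1,1,0,0,1 for degrees 0…12.
[y^12] = 1·1 + 1·1 + 1·1 = 3.

3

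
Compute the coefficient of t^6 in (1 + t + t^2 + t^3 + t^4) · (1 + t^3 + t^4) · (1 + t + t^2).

7

(1 + t + t^2 + t^3 + t^4) has coefficients 1,1,1,1,1 for degrees 0…4.
(1 + t^3 + t^4) has coefficients 1,0,0,1,1,0,0 for degrees 0…6.
Finally multiplying by (1 + t + t^2), the product of all factors after the first has coefficients 1,1,1,1,2,2,1 for degrees 0…6.
[t^6] = 1·1 + 1·2 + 1·2 + 1·1 + 1·1 = 7.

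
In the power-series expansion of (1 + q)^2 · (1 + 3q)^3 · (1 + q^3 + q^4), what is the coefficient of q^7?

(1 + q)^2 has coefficients 1,2,1 for degrees 0…2.
(1 + 3q)^3 has coefficients 1,9,27,27,0,0,0,0 for degrees 0…7.
Finally multiplying by (1 + q^3 + q^4), the product of all factors after the first has coefficients 1,9,27,28,10,36,54,27 for degrees 0…7.
[q^7] = 1·27 + 2·54 + 1·36 = 171.

171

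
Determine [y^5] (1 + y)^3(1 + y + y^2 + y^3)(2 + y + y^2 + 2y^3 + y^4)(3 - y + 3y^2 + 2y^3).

210

(1 + y)^3 has coefficients 1,3,3,1 for degrees 0…3.
(1 + y + y^2 + y^3) has coefficients 1,1,1,1,0,0 for degrees 0…5.
Multiplying by (2 + y + y^2 + 2y^3 + y^4) gives running coefficients 2,3,4,6,5,4 for degrees 0…5.
Finally multiplying by (3 - y + 3y^2 + 2y^3), the product of all factors after the first has coefficients 6,7,15,27,27,33 for degrees 0…5.
[y^5] = 1·33 + 3·27 + 3·27 + 1·15 = 210.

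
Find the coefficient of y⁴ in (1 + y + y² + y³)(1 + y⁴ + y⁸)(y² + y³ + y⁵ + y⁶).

(1 + y + y² + y³) has coefficients 1,1,1,1 for degrees 0…3.
(1 + y⁴ + y⁸) has coefficients 1,0,0,0,1 for degrees 0…4.
Finally multiplying by (y² + y³ + y⁵ + y⁶), the product of all factors after the first has coefficients 0,0,1,1,0 for degrees 0…4.
[y⁴] = 1·0 + 1·1 + 1·1 + 1·0 = 2.

2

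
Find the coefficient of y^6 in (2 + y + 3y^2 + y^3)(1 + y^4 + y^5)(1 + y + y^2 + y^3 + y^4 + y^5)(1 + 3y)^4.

(2 + y + 3y^2 + y^3) has coefficients 2,1,3,1 for degrees 0…3.
(1 + y^4 + y^5) has coefficients 1,0,0,0,1,1,0 for degrees 0…6.
Multiplying by (1 + y + y^2 + y^3 + y^4 + y^5) gives running coefficients 1,1,1,1,2,3,2 for degrees 0…6.
Finally multiplying by (1 + 3y)^4, the product of all factors after the first has coefficients 1,13,67,175,257,270,335 for degrees 0…6.
[y^6] = 2·335 + 1·270 + 3·257 + 1·175 = 1886.

1886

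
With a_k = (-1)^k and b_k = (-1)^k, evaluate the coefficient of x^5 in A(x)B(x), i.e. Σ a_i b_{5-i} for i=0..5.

-6

The convolution is the t^5 coefficient of A(t)B(t).
Σ = 1·(-1) − 1·1 + 1·(-1) − 1·1 + 1·(-1) − 1·1 = -6.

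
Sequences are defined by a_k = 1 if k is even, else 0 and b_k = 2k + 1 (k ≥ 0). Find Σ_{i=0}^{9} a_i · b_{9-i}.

55

Write out a_i and b_{9-i} for i = 0,…,9 and sum the products.
Σ = 1·19 + 0·17 + 1·15 + 0·13 + 1·11 + 0·9 + 1·7 + 0·5 + 1·3 + 0·1 = 55.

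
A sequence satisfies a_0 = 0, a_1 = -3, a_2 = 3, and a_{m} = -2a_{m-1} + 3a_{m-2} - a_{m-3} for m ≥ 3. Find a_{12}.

345660

The ordinary generating function has denominator 1 + 2q - 3q^2 + q^3.
Iterating the recurrence: a_0,…,a_{12} = 0, -3, 3, -15, 42, -132, 405, -1248, 3843, -11835, 36447, -112242, 345660.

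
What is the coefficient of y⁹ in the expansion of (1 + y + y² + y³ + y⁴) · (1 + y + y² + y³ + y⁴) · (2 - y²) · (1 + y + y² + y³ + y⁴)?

2

(1 + y + y² + y³ + y⁴) has coefficients 1,1,1,1,1 for degrees 0…4.
(1 + y + y² + y³ + y⁴) has coefficients 1,1,1,1,1,0,0,0,0,0 for degrees 0…9.
Multiplying by (2 - y²) gives running coefficients 2,2,1,1,1,-1,-1,0,0,0 for degrees 0…9.
Finally multiplying by (1 + y + y² + y³ + y⁴), the product of all factors after the first has coefficients 2,4,5,6,7,4,1,0,-1,-2 for degrees 0…9.
[y⁹] = 1·(-2) + 1·(-1) + 1·0 + 1·1 + 1·4 = 2.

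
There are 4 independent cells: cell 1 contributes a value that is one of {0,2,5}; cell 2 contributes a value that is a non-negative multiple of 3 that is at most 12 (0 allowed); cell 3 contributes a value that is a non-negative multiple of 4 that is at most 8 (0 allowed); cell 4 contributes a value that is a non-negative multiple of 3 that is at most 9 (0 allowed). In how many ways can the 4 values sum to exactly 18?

The generating function for the choices is (1 + q^2 + q^5)·(1 + q^3 + q^6 + q^9 + q^12)·(1 + q^4 + q^8)·(1 + q^3 + q^6 + q^9); the count is [q^18].
(1 + q^2 + q^5) has coefficients 1,0,1,0,0,1 for degrees 0…5.
(1 + q^3 + q^6 + q^9 + q^12) has coefficients 1,0,0,1,0,0,1,0,0,1,0,0,1,0,0,0,0,0,0 for degrees 0…18.
Multiplying by (1 + q^4 + q^8) gives running coefficients 1,0,0,1,1,0,1,1,1,1,1,1,1,1,1,0,1,1,0 for degrees 0…18.
Finally multiplying by (1 + q^3 + q^6 + q^9), the product of all factors after the first has coefficients 1,0,0,2,1,0,3,2,1,4,3,2,4,4,3,3,4,4,2 for degrees 0…18.
[q^18] = 1·2 + 1·4 + 1·4 = 10.

10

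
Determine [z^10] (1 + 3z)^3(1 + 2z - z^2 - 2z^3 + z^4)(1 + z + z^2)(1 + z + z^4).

(1 + 3z)^3 has coefficients 1,9,27,27 for degrees 0…3.
(1 + 2z - z^2 - 2z^3 + z^4) has coefficients 1,2,-1,-2,1,0,0,0,0,0,0 for degrees 0…10.
Multiplying by (1 + z + z^2) gives running coefficients 1,3,2,-1,-2,-1,1,0,0,0,0 for degrees 0…10.
Finally multiplying by (1 + z + z^4), the product of all factors after the first has coefficients 1,4,5,1,-2,0,2,0,-2,-1,1 for degrees 0…10.
[z^10] = 1·1 + 9·(-1) + 27·(-2) + 27·0 = -62.

-62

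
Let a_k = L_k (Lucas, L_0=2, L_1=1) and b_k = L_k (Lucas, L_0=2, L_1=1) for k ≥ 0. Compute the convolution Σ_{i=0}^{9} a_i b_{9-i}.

870

This is [x^9] in the product of the two ordinary generating functions.
Σ = 2·76 + 1·47 + 3·29 + 4·18 + 7·11 + 11·7 + 18·4 + 29·3 + 47·1 + 76·2 = 870.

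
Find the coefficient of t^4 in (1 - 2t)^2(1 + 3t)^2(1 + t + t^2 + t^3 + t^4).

16

(1 - 2t)^2 has coefficients 1,-4,4 for degrees 0…2.
(1 + 3t)^2 has coefficients 1,6,9,0,0 for degrees 0…4.
Finally multiplying by (1 + t + t^2 + t^3 + t^4), the product of all factors after the first has coefficients 1,7,16,16,16 for degrees 0…4.
[t^4] = 1·16 − 4·16 + 4·16 = 16.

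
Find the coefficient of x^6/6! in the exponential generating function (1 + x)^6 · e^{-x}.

-185

The EGF product rule gives c_6 = Σ_{k_1+k_2=6} C(6; k_1,k_2) · ∏ g_i(k_i), where (1+x)^6 gives the falling factorial (6)_k; e^{-x} gives (-1)^k.
g_1(k) for k = 0…6: 1, 6, 30, 120, 360, 720, 720.
g_2(k) for k = 0…6: 1, -1, 1, -1, 1, -1, 1.
c_6 = Σ_k C(6,k)·g_1(k)·g_2(6−k) = 1·1·1 + 6·6·(-1) + 15·30·1 + 20·120·(-1) + 15·360·1 + 6·720·(-1) + 1·720·1 = 1 − 36 + 450 − 2400 + 5400 − 4320 + 720 = -185.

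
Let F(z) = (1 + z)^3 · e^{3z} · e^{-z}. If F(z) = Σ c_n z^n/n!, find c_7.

8864

The EGF product rule gives c_7 = Σ_{k_1+k_2+k_3=7} C(7; k_1,k_2,k_3) · ∏ g_i(k_i), where (1+z)^3 gives the falling factorial (3)_k; e^{3z} gives (3)^k; e^{-z} gives (-1)^k.
g_1(k) for k = 0…7: 1, 3, 6, 6, 0, 0, 0, 0.
g_2(k) for k = 0…7: 1, 3, 9, 27, 81, 243, 729, 2187.
g_3(k) for k = 0…7: 1, -1, 1, -1, 1, -1, 1, -1.
First combine the last two factors: h(k) = Σ_j C(k,j)·g_2(j)·g_3(k−j) for k = 0…7: 1, 2, 4, 8, 16, 32, 64, 128.
c_7 = Σ_k C(7,k)·g_1(k)·h(7−k) = 1·1·128 + 7·3·64 + 21·6·32 + 35·6·16 = 128 + 1344 + 4032 + 3360 = 8864.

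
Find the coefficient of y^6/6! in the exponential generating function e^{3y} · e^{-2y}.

The EGF product rule gives c_6 = Σ_{k_1+k_2=6} C(6; k_1,k_2) · ∏ g_i(k_i), where e^{3y} gives (3)^k; e^{-2y} gives (-2)^k.
g_1(k) for k = 0…6: 1, 3, 9, 27, 81, 243, 729.
g_2(k) for k = 0…6: 1, -2, 4, -8, 16, -32, 64.
c_6 = Σ_k C(6,k)·g_1(k)·g_2(6−k) = 1·1·64 + 6·3·(-32) + 15·9·16 + 20·27·(-8) + 15·81·4 + 6·243·(-2) + 1·729·1 = 64 − 576 + 2160 − 4320 + 4860 − 2916 + 729 = 1.

1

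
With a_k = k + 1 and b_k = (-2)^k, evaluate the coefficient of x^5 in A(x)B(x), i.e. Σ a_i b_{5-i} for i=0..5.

This is [x^5] in the product of the two ordinary generating functions.
Σ = 1·(-32) + 2·16 + 3·(-8) + 4·4 + 5·(-2) + 6·1 = -12.

-12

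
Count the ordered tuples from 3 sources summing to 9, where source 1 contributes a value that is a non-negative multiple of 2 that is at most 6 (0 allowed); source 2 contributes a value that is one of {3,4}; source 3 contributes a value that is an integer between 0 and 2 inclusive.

The generating function for the choices is (1 + y^2 + y^4 + y^6)·(y^3 + y^4)·(1 + y + y^2); the count is [y^9].
(1 + y^2 + y^4 + y^6) has coefficients 1,0,1,0,1,0,1 for degrees 0…6.
(y^3 + y^4) has coefficients 0,0,0,1,1,0,0,0,0,0 for degrees 0…9.
Finally multiplying by (1 + y + y^2), the product of all factors after the first has coefficients 0,0,0,1,2,2,1,0,0,0 for degrees 0…9.
[y^9] = 1·0 + 1·0 + 1·2 + 1·1 = 3.

3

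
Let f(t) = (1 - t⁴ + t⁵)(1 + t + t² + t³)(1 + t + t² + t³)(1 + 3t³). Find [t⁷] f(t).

5

(1 - t⁴ + t⁵) has coefficients 1,0,0,0,-1,1 for degrees 0…5.
(1 + t + t² + t³) has coefficients 1,1,1,1,0,0,0,0 for degrees 0…7.
Multiplying by (1 + t + t² + t³) gives running coefficients 1,2,3,4,3,2,1,0 for degrees 0…7.
Finally multiplying by (1 + 3t³), the product of all factors after the first has coefficients 1,2,3,7,9,11,13,9 for degrees 0…7.
[t⁷] = 1·9 − 1·7 + 1·3 = 5.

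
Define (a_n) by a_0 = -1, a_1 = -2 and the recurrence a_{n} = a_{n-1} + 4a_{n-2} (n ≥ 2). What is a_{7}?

The ordinary generating function has denominator 1 - z - 4z^2.
Iterating the recurrence: a_0,…,a_{7} = -1, -2, -6, -14, -38, -94, -246, -622.

-622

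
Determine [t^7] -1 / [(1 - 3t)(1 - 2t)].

-6305

Partial fractions give a closed form: a_n = (-3)·3^n + (2)·2^n.
At n = 7: a_7 = -6305.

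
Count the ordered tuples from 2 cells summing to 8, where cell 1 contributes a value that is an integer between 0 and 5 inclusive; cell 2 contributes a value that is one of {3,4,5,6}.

The generating function for the choices is (1 + z + z^2 + z^3 + z^4 + z^5)·(z^3 + z^4 + z^5 + z^6); the count is [z^8].
(1 + z + z^2 + z^3 + z^4 + z^5) has coefficients 1,1,1,1,1,1 for degrees 0…5.
(z^3 + z^4 + z^5 + z^6) has coefficients 0,0,0,1,1,1,1,0,0 for degrees 0…8.
[z^8] = 1·0 + 1·0 + 1·1 + 1·1 + 1·1 + 1·1 = 4.

4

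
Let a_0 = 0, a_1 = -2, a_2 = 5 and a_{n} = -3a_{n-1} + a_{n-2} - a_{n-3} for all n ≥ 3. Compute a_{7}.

The ordinary generating function has denominator 1 + 3y - y^2 + y^3.
Iterating the recurrence: a_0,…,a_{7} = 0, -2, 5, -17, 58, -196, 663, -2243.

-2243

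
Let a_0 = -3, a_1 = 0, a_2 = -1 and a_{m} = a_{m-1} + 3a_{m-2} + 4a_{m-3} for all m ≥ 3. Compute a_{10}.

The ordinary generating function has denominator 1 - x - 3x^2 - 4x^3.
Iterating the recurrence: a_0,…,a_{10} = -3, 0, -1, -13, -16, -59, -159, -400, -1113, -2949, -7888.

-7888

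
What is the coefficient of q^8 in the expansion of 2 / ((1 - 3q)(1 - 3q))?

118098

The denominator gives the recurrence a_n = 6a_(n−1) − 9a_(n−2) for n ≥ 2; the numerator fixes a_0 = 2, a_1 = 12.
Iterating: 2, 12, 54, 216, 810, 2916, 10206, 34992, 118098, so a_8 = 118098.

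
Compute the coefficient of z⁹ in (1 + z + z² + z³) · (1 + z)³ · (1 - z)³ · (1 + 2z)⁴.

103

(1 + z + z² + z³) has coefficients 1,1,1,1 for degrees 0…3.
(1 + z)³ has coefficients 1,3,3,1,0,0,0,0,0,0 for degrees 0…9.
Multiplying by (1 - z)³ gives running coefficients 1,0,-3,0,3,0,-1,0,0,0 for degrees 0…9.
Finally multiplying by (1 + 2z)⁴, the product of all factors after the first has coefficients 1,8,21,8,-53,-72,23,88,24,-32 for degrees 0…9.
[z⁹] = 1·(-32) + 1·24 + 1·88 + 1·23 = 103.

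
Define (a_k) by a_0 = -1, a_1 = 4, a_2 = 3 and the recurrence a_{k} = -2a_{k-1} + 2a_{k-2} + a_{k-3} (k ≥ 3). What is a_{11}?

The ordinary generating function has denominator 1 + 2z - 2z^2 - z^3.
Iterating the recurrence: a_0,…,a_{11} = -1, 4, 3, 1, 8, -11, 39, -92, 251, -647, 1704, -4451.

-4451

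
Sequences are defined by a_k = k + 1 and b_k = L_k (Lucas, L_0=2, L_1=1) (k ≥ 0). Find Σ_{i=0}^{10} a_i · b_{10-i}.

828

The convolution is the x^10 coefficient of A(x)B(x).
Σ = 1·123 + 2·76 + 3·47 + 4·29 + 5·18 + 6·11 + 7·7 + 8·4 + 9·3 + 10·1 + 11·2 = 828.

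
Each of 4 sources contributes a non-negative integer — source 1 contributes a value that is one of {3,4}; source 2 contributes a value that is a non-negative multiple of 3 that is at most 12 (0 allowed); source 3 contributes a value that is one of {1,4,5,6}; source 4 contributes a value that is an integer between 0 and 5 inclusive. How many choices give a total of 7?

4

The generating function for the choices is (q^3 + q^4)·(1 + q^3 + q^6 + q^9 + q^12)·(q + q^4 + q^5 + q^6)·(1 + q + q^2 + q^3 + q^4 + q^5); the count is [q^7].
(q^3 + q^4) has coefficients 0,0,0,1,1 for degrees 0…4.
(1 + q^3 + q^6 + q^9 + q^12) has coefficients 1,0,0,1,0,0,1,0 for degrees 0…7.
Multiplying by (q + q^4 + q^5 + q^6) gives running coefficients 0,1,0,0,2,1,1,2 for degrees 0…7.
Finally multiplying by (1 + q + q^2 + q^3 + q^4 + q^5), the product of all factors after the first has coefficients 0,1,1,1,3,4,5,6 for degrees 0…7.
[q^7] = 1·3 + 1·1 = 4.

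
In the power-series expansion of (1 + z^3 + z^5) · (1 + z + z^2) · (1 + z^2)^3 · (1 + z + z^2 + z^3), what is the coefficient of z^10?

32

(1 + z^3 + z^5) has coefficients 1,0,0,1,0,1 for degrees 0…5.
(1 + z + z^2) has coefficients 1,1,1,0,0,0,0,0,0,0,0 for degrees 0…10.
Multiplying by (1 + z^2)^3 gives running coefficients 1,1,4,3,6,3,4,1,1,0,0 for degrees 0…10.
Finally multiplying by (1 + z + z^2 + z^3), the product of all factors after the first has coefficients 1,2,6,9,14,16,16,14,9,6,2 for degrees 0…10.
[z^10] = 1·2 + 1·14 + 1·16 = 32.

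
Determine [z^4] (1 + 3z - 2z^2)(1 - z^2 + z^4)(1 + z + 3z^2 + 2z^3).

(1 + 3z - 2z^2) has coefficients 1,3,-2 for degrees 0…2.
(1 - z^2 + z^4) has coefficients 1,0,-1,0,1 for degrees 0…4.
Finally multiplying by (1 + z + 3z^2 + 2z^3), the product of all factors after the first has coefficients 1,1,2,1,-2 for degrees 0…4.
[z^4] = 1·(-2) + 3·1 − 2·2 = -3.

-3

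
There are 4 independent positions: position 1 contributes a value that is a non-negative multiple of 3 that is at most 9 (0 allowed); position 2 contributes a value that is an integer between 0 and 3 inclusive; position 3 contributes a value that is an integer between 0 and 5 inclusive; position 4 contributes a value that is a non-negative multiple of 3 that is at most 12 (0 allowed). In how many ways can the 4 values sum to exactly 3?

The generating function for the choices is (1 + t^3 + t^6 + t^9)·(1 + t + t^2 + t^3)·(1 + t + t^2 + t^3 + t^4 + t^5)·(1 + t^3 + t^6 + t^9 + t^12); the count is [t^3].
(1 + t^3 + t^6 + t^9) has coefficients 1,0,0,1 for degrees 0…3.
(1 + t + t^2 + t^3) has coefficients 1,1,1,1 for degrees 0…3.
Multiplying by (1 + t + t^2 + t^3 + t^4 + t^5) gives running coefficients 1,2,3,4 for degrees 0…3.
Finally multiplying by (1 + t^3 + t^6 + t^9 + t^12), the product of all factors after the first has coefficients 1,2,3,5 for degrees 0…3.
[t^3] = 1·5 + 1·1 = 6.

6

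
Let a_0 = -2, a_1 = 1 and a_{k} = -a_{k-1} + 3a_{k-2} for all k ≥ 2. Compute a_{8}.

The ordinary generating function has denominator 1 + t - 3t^2.
Iterating the recurrence: a_0,…,a_{8} = -2, 1, -7, 10, -31, 61, -154, 337, -799.

-799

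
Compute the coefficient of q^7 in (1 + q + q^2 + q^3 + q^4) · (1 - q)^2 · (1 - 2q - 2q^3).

-2

(1 + q + q^2 + q^3 + q^4) has coefficients 1,1,1,1,1 for degrees 0…4.
(1 - q)^2 has coefficients 1,-2,1,0,0,0,0,0 for degrees 0…7.
Finally multiplying by (1 - 2q - 2q^3), the product of all factors after the first has coefficients 1,-4,5,-4,4,-2,0,0 for degrees 0…7.
[q^7] = 1·0 + 1·0 + 1·(-2) + 1·4 + 1·(-4) = -2.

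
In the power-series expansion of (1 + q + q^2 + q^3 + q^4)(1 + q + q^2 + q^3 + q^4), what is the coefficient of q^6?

(1 + q + q^2 + q^3 + q^4) has coefficients 1,1,1,1,1 for degrees 0…4.
(1 + q + q^2 + q^3 + q^4) has coefficients 1,1,1,1,1,0,0 for degrees 0…6.
[q^6] = 1·0 + 1·0 + 1·1 + 1·1 + 1·1 = 3.

3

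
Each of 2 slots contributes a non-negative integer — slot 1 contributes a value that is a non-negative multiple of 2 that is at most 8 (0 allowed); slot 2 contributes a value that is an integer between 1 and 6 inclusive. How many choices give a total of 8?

3

The generating function for the choices is (1 + t² + t⁴ + t⁶ + t⁸)·(t + t² + t³ + t⁴ + t⁵ + t⁶); the count is [t⁸].
(1 + t² + t⁴ + t⁶ + t⁸) has coefficients 1,0,1,0,1,0,1,0,1 for degrees 0…8.
(t + t² + t³ + t⁴ + t⁵ + t⁶) has coefficients 0,1,1,1,1,1,1,0,0 for degrees 0…8.
[t⁸] = 1·0 + 1·1 + 1·1 + 1·1 + 1·0 = 3.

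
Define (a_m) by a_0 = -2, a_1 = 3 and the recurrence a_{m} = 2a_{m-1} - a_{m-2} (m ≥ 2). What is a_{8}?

38

The ordinary generating function has denominator 1 - 2q + q^2.
Iterating the recurrence: a_0,…,a_{8} = -2, 3, 8, 13, 18, 23, 28, 33, 38.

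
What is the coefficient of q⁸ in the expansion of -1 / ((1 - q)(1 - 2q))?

Partial fractions give a closed form: a_n = (1)·1^n + (-2)·2^n.
At n = 8: a_8 = -511.

-511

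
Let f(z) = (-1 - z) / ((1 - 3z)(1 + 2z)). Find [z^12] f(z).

Partial fractions give a closed form: a_n = (-4/5)·3^n + (-1/5)·(-2)^n.
At n = 12: a_12 = -425972.

-425972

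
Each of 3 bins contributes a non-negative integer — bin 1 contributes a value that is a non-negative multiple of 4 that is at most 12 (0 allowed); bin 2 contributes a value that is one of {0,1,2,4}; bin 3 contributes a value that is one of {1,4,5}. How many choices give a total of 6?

3

The generating function for the choices is (1 + x^4 + x^8 + x^12)·(1 + x + x^2 + x^4)·(x + x^4 + x^5); the count is [x^6].
(1 + x^4 + x^8 + x^12) has coefficients 1,0,0,0,1,0,0 for degrees 0…6.
(1 + x + x^2 + x^4) has coefficients 1,1,1,0,1,0,0 for degrees 0…6.
Finally multiplying by (x + x^4 + x^5), the product of all factors after the first has coefficients 0,1,1,1,1,3,2 for degrees 0…6.
[x^6] = 1·2 + 1·1 = 3.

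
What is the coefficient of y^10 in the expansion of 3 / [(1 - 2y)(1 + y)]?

The denominator gives the recurrence a_n = a_(n−1) + 2a_(n−2) for n ≥ 2; the numerator fixes a_0 = 3, a_1 = 3.
Iterating: 3, 3, 9, 15, 33, 63, 129, 255, 513, 1023, 2049, so a_10 = 2049.

2049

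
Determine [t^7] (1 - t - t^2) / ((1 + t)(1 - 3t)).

911

The denominator gives the recurrence a_n = 2a_(n−1) + 3a_(n−2) for n ≥ 3; the numerator fixes a_0 = 1, a_1 = 1, a_2 = 4.
Iterating: 1, 1, 4, 11, 34, 101, 304, 911, so a_7 = 911.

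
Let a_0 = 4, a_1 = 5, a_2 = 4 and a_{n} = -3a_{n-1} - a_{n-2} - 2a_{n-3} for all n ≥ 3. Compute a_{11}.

-99166

The ordinary generating function has denominator 1 + 3x + x^2 + 2x^3.
Iterating the recurrence: a_0,…,a_{11} = 4, 5, 4, -25, 61, -166, 487, -1417, 4096, -11845, 34273, -99166.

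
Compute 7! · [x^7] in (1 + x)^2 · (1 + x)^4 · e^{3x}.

1017495

The EGF product rule gives c_7 = Σ_{k_1+k_2+k_3=7} C(7; k_1,k_2,k_3) · ∏ g_i(k_i), where (1+x)^2 gives the falling factorial (2)_k; (1+x)^4 gives the falling factorial (4)_k; e^{3x} gives (3)^k.
g_1(k) for k = 0…7: 1, 2, 2, 0, 0, 0, 0, 0.
g_2(k) for k = 0…7: 1, 4, 12, 24, 24, 0, 0, 0.
g_3(k) for k = 0…7: 1, 3, 9, 27, 81, 243, 729, 2187.
First combine the last two factors: h(k) = Σ_j C(k,j)·g_2(j)·g_3(k−j) for k = 0…7: 1, 7, 45, 267, 1473, 7623, 37341, 174555.
c_7 = Σ_k C(7,k)·g_1(k)·h(7−k) = 1·1·174555 + 7·2·37341 + 21·2·7623 = 174555 + 522774 + 320166 = 1017495.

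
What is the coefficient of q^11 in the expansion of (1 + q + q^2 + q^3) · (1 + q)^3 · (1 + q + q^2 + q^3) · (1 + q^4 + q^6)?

38

(1 + q + q^2 + q^3) has coefficients 1,1,1,1 for degrees 0…3.
(1 + q)^3 has coefficients 1,3,3,1,0,0,0,0,0,0,0,0 for degrees 0…11.
Multiplying by (1 + q + q^2 + q^3) gives running coefficients 1,4,7,8,7,4,1,0,0,0,0,0 for degrees 0…11.
Finally multiplying by (1 + q^4 + q^6), the product of all factors after the first has coefficients 1,4,7,8,8,8,9,12,14,12,8,4 for degrees 0…11.
[q^11] = 1·4 + 1·8 + 1·12 + 1·14 = 38.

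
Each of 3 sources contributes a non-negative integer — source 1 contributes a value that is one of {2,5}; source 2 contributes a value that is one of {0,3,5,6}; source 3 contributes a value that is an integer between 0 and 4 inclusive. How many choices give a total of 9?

5

The generating function for the choices is (z^2 + z^5)·(1 + z^3 + z^5 + z^6)·(1 + z + z^2 + z^3 + z^4); the count is [z^9].
(z^2 + z^5) has coefficients 0,0,1,0,0,1 for degrees 0…5.
(1 + z^3 + z^5 + z^6) has coefficients 1,0,0,1,0,1,1,0,0,0 for degrees 0…9.
Finally multiplying by (1 + z + z^2 + z^3 + z^4), the product of all factors after the first has coefficients 1,1,1,2,2,2,3,3,2,2 for degrees 0…9.
[z^9] = 1·3 + 1·2 = 5.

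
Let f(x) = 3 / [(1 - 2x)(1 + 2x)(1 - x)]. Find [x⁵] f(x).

63

Partial fractions give a closed form: a_n = (3)·2^n + (1)·(-2)^n + (-1)·1^n.
At n = 5: a_5 = 63.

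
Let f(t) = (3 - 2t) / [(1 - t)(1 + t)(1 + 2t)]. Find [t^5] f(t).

-168

The denominator gives the recurrence a_n = −2a_(n−1) + a_(n−2) + 2a_(n−3) for n ≥ 3; the numerator fixes a_0 = 3, a_1 = -8, a_2 = 19.
Iterating: 3, -8, 19, -40, 83, -168, so a_5 = -168.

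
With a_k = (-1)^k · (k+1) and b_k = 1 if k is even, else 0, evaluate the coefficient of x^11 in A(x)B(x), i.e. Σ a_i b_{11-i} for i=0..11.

-42

The convolution is the t^11 coefficient of A(t)B(t).
Σ = 1·0 − 2·1 + 3·0 − 4·1 + 5·0 − 6·1 + 7·0 − 8·1 + 9·0 − 10·1 + 11·0 − 12·1 = -42.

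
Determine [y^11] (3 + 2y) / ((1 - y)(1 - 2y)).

16379

The denominator gives the recurrence a_n = 3a_(n−1) − 2a_(n−2) for n ≥ 2; the numerator fixes a_0 = 3, a_1 = 11.
Iterating: 3, 11, 27, 59, 123, 251, 507, 1019, 2043, 4091, 8187, 16379, so a_11 = 16379.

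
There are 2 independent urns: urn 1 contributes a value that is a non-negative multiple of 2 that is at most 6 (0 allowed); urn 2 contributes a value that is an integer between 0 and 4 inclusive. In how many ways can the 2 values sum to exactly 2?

The generating function for the choices is (1 + q² + q⁴ + q⁶)·(1 + q + q² + q³ + q⁴); the count is [q²].
(1 + q² + q⁴ + q⁶) has coefficients 1,0,1 for degrees 0…2.
(1 + q + q² + q³ + q⁴) has coefficients 1,1,1 for degrees 0…2.
[q²] = 1·1 + 1·1 = 2.

2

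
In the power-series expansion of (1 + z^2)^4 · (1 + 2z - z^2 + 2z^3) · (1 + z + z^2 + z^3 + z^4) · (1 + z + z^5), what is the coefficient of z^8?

(1 + z^2)^4 has coefficients 1,0,4,0,6,0,4,0,1 for degrees 0…8.
(1 + 2z - z^2 + 2z^3) has coefficients 1,2,-1,2,0,0,0,0,0 for degrees 0…8.
Multiplying by (1 + z + z^2 + z^3 + z^4) gives running coefficients 1,3,2,4,4,3,1,2,0 for degrees 0…8.
Finally multiplying by (1 + z + z^5), the product of all factors after the first has coefficients 1,4,5,6,8,8,7,5,6 for degrees 0…8.
[z^8] = 1·6 + 4·7 + 6·8 + 4·5 + 1·1 = 103.

103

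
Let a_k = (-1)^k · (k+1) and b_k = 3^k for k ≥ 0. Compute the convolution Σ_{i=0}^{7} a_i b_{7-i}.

Write out a_i and b_{7-i} for i = 0,…,7 and sum the products.
Σ = 1·2187 − 2·729 + 3·243 − 4·81 + 5·27 − 6·9 + 7·3 − 8·1 = 1228.

1228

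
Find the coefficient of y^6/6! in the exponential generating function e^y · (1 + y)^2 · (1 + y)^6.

93289

The EGF product rule gives c_6 = Σ_{k_1+k_2+k_3=6} C(6; k_1,k_2,k_3) · ∏ g_i(k_i), where e^y gives (1)^k; (1+y)^2 gives the falling factorial (2)_k; (1+y)^6 gives the falling factorial (6)_k.
g_1(k) for k = 0…6: 1, 1, 1, 1, 1, 1, 1.
g_2(k) for k = 0…6: 1, 2, 2, 0, 0, 0, 0.
g_3(k) for k = 0…6: 1, 6, 30, 120, 360, 720, 720.
First combine the last two factors: h(k) = Σ_j C(k,j)·g_2(j)·g_3(k−j) for k = 0…6: 1, 8, 56, 336, 1680, 6720, 20160.
c_6 = Σ_k C(6,k)·g_1(k)·h(6−k) = 1·1·20160 + 6·1·6720 + 15·1·1680 + 20·1·336 + 15·1·56 + 6·1·8 + 1·1·1 = 20160 + 40320 + 25200 + 6720 + 840 + 48 + 1 = 93289.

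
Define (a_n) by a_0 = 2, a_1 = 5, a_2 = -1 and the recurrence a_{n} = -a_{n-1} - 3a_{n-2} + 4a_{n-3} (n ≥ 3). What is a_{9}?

-1126

The ordinary generating function has denominator 1 + q + 3q^2 - 4q^3.
Iterating the recurrence: a_0,…,a_{9} = 2, 5, -1, -6, 29, -15, -96, 257, -29, -1126.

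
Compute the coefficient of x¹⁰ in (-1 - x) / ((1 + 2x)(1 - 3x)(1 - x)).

-70995

Partial fractions give a closed form: a_n = (-2/15)·(-2)^n + (-6/5)·3^n + (1/3)·1^n.
At n = 10: a_10 = -70995.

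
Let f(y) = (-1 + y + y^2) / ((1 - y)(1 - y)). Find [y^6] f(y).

4

The denominator gives the recurrence a_n = 2a_(n−1) − a_(n−2) for n ≥ 3; the numerator fixes a_0 = -1, a_1 = -1, a_2 = 0.
Iterating: -1, -1, 0, 1, 2, 3, 4, so a_6 = 4.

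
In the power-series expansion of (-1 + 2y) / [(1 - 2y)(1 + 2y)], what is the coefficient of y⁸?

-256

Partial fractions give a closed form: a_n = (-1)·(-2)^n.
At n = 8: a_8 = -256.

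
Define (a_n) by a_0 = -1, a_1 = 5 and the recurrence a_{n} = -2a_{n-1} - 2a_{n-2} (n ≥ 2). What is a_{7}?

-24

The ordinary generating function has denominator 1 + 2q + 2q^2.
Iterating the recurrence: a_0,…,a_{7} = -1, 5, -8, 6, 4, -20, 32, -24.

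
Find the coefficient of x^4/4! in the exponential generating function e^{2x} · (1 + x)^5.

1256

The EGF product rule gives c_4 = Σ_{k_1+k_2=4} C(4; k_1,k_2) · ∏ g_i(k_i), where e^{2x} gives (2)^k; (1+x)^5 gives the falling factorial (5)_k.
g_1(k) for k = 0…4: 1, 2, 4, 8, 16.
g_2(k) for k = 0…4: 1, 5, 20, 60, 120.
c_4 = Σ_k C(4,k)·g_1(k)·g_2(4−k) = 1·1·120 + 4·2·60 + 6·4·20 + 4·8·5 + 1·16·1 = 120 + 480 + 480 + 160 + 16 = 1256.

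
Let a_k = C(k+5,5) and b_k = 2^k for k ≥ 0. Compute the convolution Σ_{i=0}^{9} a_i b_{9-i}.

27824

The convolution is the t^9 coefficient of A(t)B(t).
Σ = 1·512 + 6·256 + 21·128 + 56·64 + 126·32 + 252·16 + 462·8 + 792·4 + 1287·2 + 2002·1 = 27824.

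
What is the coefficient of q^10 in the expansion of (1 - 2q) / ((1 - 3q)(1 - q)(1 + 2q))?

Partial fractions give a closed form: a_n = (3/10)·3^n + (1/6)·1^n + (8/15)·(-2)^n.
At n = 10: a_10 = 18261.

18261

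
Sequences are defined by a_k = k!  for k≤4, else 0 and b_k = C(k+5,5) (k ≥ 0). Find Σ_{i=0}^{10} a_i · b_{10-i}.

23419

This is [x^10] in the product of the two ordinary generating functions.
Σ = 1·3003 + 1·2002 + 2·1287 + 6·792 + 24·462 + 0·252 + 0·126 + 0·56 + 0·21 + 0·6 + 0·1 = 23419.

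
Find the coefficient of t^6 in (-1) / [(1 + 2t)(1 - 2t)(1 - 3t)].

-1261

Partial fractions give a closed form: a_n = (-1/5)·(-2)^n + (1)·2^n + (-9/5)·3^n.
At n = 6: a_6 = -1261.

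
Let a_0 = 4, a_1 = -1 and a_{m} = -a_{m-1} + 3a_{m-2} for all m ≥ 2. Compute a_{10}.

7255

The ordinary generating function has denominator 1 + x - 3x^2.
Iterating the recurrence: a_0,…,a_{10} = 4, -1, 13, -16, 55, -103, 268, -577, 1381, -3112, 7255.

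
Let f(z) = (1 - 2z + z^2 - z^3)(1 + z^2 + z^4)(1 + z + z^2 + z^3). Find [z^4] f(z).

-1

(1 - 2z + z^2 - z^3) has coefficients 1,-2,1,-1 for degrees 0…3.
(1 + z^2 + z^4) has coefficients 1,0,1,0,1 for degrees 0…4.
Finally multiplying by (1 + z + z^2 + z^3), the product of all factors after the first has coefficients 1,1,2,2,2 for degrees 0…4.
[z^4] = 1·2 − 2·2 + 1·2 − 1·1 = -1.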